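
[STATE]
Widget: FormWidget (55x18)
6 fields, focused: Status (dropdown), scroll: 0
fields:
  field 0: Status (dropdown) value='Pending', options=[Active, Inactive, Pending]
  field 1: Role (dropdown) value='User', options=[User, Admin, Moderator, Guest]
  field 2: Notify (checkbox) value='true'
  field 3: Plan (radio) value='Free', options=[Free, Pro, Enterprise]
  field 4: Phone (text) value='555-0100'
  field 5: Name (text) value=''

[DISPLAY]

> Status:     [Pending                               ▼]
  Role:       [User                                  ▼]
  Notify:     [x]                                      
  Plan:       (●) Free  ( ) Pro  ( ) Enterprise        
  Phone:      [555-0100                               ]
  Name:       [                                       ]
                                                       
                                                       
                                                       
                                                       
                                                       
                                                       
                                                       
                                                       
                                                       
                                                       
                                                       
                                                       


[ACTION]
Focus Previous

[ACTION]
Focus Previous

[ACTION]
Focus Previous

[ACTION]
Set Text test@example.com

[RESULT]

  Status:     [Pending                               ▼]
  Role:       [User                                  ▼]
  Notify:     [x]                                      
> Plan:       (●) Free  ( ) Pro  ( ) Enterprise        
  Phone:      [555-0100                               ]
  Name:       [                                       ]
                                                       
                                                       
                                                       
                                                       
                                                       
                                                       
                                                       
                                                       
                                                       
                                                       
                                                       
                                                       


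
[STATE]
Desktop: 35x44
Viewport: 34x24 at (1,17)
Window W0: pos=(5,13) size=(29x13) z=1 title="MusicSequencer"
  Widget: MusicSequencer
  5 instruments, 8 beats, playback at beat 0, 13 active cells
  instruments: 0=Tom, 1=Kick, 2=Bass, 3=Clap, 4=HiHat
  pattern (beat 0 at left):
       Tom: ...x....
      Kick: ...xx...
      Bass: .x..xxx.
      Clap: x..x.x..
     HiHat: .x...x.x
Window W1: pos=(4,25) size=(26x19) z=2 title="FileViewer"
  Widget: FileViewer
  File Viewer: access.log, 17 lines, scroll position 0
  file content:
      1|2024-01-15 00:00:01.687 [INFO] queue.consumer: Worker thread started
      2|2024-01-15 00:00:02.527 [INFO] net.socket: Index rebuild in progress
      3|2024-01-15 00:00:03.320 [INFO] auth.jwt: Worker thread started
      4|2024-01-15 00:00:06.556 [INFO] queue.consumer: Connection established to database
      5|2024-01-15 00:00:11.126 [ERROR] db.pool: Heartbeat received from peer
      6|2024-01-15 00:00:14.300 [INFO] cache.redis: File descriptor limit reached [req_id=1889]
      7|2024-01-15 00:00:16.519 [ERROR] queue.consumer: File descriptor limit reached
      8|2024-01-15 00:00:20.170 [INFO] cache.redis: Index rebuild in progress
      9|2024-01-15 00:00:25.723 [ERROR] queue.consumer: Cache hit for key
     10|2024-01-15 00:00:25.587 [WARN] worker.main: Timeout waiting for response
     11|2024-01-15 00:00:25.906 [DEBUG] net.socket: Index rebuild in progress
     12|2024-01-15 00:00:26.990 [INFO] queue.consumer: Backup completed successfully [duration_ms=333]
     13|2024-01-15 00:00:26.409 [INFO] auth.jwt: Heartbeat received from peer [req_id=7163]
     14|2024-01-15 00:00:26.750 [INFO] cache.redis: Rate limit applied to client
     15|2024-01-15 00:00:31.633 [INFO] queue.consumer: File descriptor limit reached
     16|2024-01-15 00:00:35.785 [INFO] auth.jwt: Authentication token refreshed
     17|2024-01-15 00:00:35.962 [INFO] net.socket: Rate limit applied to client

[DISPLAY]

    ┃   Tom···█····             ┃ 
    ┃  Kick···██···             ┃ 
    ┃  Bass·█··███·             ┃ 
    ┃  Clap█··█·█··             ┃ 
    ┃ HiHat·█···█·█             ┃ 
    ┃                           ┃ 
    ┃                           ┃ 
    ┃                           ┃ 
   ┏━━━━━━━━━━━━━━━━━━━━━━━━┓━━━┛ 
   ┃ FileViewer             ┃     
   ┠────────────────────────┨     
   ┃2024-01-15 00:00:01.687▲┃     
   ┃2024-01-15 00:00:02.527█┃     
   ┃2024-01-15 00:00:03.320░┃     
   ┃2024-01-15 00:00:06.556░┃     
   ┃2024-01-15 00:00:11.126░┃     
   ┃2024-01-15 00:00:14.300░┃     
   ┃2024-01-15 00:00:16.519░┃     
   ┃2024-01-15 00:00:20.170░┃     
   ┃2024-01-15 00:00:25.723░┃     
   ┃2024-01-15 00:00:25.587░┃     
   ┃2024-01-15 00:00:25.906░┃     
   ┃2024-01-15 00:00:26.990░┃     
   ┃2024-01-15 00:00:26.409░┃     


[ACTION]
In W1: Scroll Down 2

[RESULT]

    ┃   Tom···█····             ┃ 
    ┃  Kick···██···             ┃ 
    ┃  Bass·█··███·             ┃ 
    ┃  Clap█··█·█··             ┃ 
    ┃ HiHat·█···█·█             ┃ 
    ┃                           ┃ 
    ┃                           ┃ 
    ┃                           ┃ 
   ┏━━━━━━━━━━━━━━━━━━━━━━━━┓━━━┛ 
   ┃ FileViewer             ┃     
   ┠────────────────────────┨     
   ┃2024-01-15 00:00:03.320▲┃     
   ┃2024-01-15 00:00:06.556░┃     
   ┃2024-01-15 00:00:11.126░┃     
   ┃2024-01-15 00:00:14.300░┃     
   ┃2024-01-15 00:00:16.519░┃     
   ┃2024-01-15 00:00:20.170░┃     
   ┃2024-01-15 00:00:25.723░┃     
   ┃2024-01-15 00:00:25.587░┃     
   ┃2024-01-15 00:00:25.906░┃     
   ┃2024-01-15 00:00:26.990░┃     
   ┃2024-01-15 00:00:26.409░┃     
   ┃2024-01-15 00:00:26.750░┃     
   ┃2024-01-15 00:00:31.633░┃     


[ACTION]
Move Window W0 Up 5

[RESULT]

    ┃                           ┃ 
    ┃                           ┃ 
    ┃                           ┃ 
    ┗━━━━━━━━━━━━━━━━━━━━━━━━━━━┛ 
                                  
                                  
                                  
                                  
   ┏━━━━━━━━━━━━━━━━━━━━━━━━┓     
   ┃ FileViewer             ┃     
   ┠────────────────────────┨     
   ┃2024-01-15 00:00:03.320▲┃     
   ┃2024-01-15 00:00:06.556░┃     
   ┃2024-01-15 00:00:11.126░┃     
   ┃2024-01-15 00:00:14.300░┃     
   ┃2024-01-15 00:00:16.519░┃     
   ┃2024-01-15 00:00:20.170░┃     
   ┃2024-01-15 00:00:25.723░┃     
   ┃2024-01-15 00:00:25.587░┃     
   ┃2024-01-15 00:00:25.906░┃     
   ┃2024-01-15 00:00:26.990░┃     
   ┃2024-01-15 00:00:26.409░┃     
   ┃2024-01-15 00:00:26.750░┃     
   ┃2024-01-15 00:00:31.633░┃     


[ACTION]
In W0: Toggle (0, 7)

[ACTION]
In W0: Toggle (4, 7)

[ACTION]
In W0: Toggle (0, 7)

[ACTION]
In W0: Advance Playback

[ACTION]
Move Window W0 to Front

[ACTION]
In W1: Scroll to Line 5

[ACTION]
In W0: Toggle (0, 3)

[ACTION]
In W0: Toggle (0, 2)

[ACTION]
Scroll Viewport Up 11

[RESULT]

                                  
                                  
    ┏━━━━━━━━━━━━━━━━━━━━━━━━━━━┓ 
    ┃ MusicSequencer            ┃ 
    ┠───────────────────────────┨ 
    ┃      0▼234567             ┃ 
    ┃   Tom··█·····             ┃ 
    ┃  Kick···██···             ┃ 
    ┃  Bass·█··███·             ┃ 
    ┃  Clap█··█·█··             ┃ 
    ┃ HiHat·█···█··             ┃ 
    ┃                           ┃ 
    ┃                           ┃ 
    ┃                           ┃ 
    ┗━━━━━━━━━━━━━━━━━━━━━━━━━━━┛ 
                                  
                                  
                                  
                                  
   ┏━━━━━━━━━━━━━━━━━━━━━━━━┓     
   ┃ FileViewer             ┃     
   ┠────────────────────────┨     
   ┃2024-01-15 00:00:03.320▲┃     
   ┃2024-01-15 00:00:06.556░┃     


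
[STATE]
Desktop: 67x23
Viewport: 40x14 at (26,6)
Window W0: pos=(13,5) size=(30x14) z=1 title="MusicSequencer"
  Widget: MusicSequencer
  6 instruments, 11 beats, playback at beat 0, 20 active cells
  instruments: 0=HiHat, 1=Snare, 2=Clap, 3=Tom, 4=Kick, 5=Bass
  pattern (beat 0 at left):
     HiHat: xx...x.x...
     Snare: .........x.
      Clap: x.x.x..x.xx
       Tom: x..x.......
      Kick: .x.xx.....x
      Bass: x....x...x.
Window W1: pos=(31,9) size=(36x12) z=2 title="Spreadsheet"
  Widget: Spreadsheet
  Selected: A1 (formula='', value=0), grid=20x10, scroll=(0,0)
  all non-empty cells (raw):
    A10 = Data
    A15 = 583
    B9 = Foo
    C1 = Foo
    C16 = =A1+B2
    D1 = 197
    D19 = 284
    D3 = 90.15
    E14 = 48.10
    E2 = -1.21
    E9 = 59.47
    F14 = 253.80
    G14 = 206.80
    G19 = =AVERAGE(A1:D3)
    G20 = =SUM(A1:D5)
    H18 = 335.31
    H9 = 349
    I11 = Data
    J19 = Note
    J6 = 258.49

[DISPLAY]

cer             ┃                       
────────────────┨                       
67890           ┃                       
·█···┏━━━━━━━━━━━━━━━━━━━━━━━━━━━━━━━━━━
···█·┃ Spreadsheet                      
·█·██┠──────────────────────────────────
·····┃A1:                               
····█┃       A       B       C       D  
···█·┃----------------------------------
     ┃  1      [0]       0Foo          1
     ┃  2        0       0       0      
     ┃  3        0       0       0   90.
━━━━━┃  4        0       0       0      
     ┃  5        0       0       0      


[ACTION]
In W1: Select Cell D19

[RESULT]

cer             ┃                       
────────────────┨                       
67890           ┃                       
·█···┏━━━━━━━━━━━━━━━━━━━━━━━━━━━━━━━━━━
···█·┃ Spreadsheet                      
·█·██┠──────────────────────────────────
·····┃D19: 284                          
····█┃       A       B       C       D  
···█·┃----------------------------------
     ┃  1        0       0Foo          1
     ┃  2        0       0       0      
     ┃  3        0       0       0   90.
━━━━━┃  4        0       0       0      
     ┃  5        0       0       0      


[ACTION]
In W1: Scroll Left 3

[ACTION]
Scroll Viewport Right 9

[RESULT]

er             ┃                        
───────────────┨                        
7890           ┃                        
█···┏━━━━━━━━━━━━━━━━━━━━━━━━━━━━━━━━━━┓
··█·┃ Spreadsheet                      ┃
█·██┠──────────────────────────────────┨
····┃D19: 284                          ┃
···█┃       A       B       C       D  ┃
··█·┃----------------------------------┃
    ┃  1        0       0Foo          1┃
    ┃  2        0       0       0      ┃
    ┃  3        0       0       0   90.┃
━━━━┃  4        0       0       0      ┃
    ┃  5        0       0       0      ┃


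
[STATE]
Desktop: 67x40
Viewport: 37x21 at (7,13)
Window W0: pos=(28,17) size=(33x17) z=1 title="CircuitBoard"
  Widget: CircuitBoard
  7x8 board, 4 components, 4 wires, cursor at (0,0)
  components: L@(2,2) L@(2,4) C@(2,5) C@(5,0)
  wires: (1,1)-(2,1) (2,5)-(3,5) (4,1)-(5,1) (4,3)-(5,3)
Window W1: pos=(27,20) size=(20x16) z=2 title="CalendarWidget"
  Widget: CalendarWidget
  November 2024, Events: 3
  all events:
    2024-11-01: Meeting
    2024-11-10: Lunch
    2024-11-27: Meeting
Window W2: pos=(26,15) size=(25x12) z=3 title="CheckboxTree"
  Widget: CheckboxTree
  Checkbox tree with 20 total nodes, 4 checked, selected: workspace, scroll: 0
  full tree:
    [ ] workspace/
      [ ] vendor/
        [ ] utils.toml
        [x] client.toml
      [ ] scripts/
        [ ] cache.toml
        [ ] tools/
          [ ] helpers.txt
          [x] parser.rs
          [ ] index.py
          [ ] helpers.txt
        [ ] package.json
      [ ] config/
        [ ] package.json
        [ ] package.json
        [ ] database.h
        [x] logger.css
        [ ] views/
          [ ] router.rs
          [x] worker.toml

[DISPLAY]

                                     
                                     
                   ┏━━━━━━━━━━━━━━━━━
                   ┃ CheckboxTree    
                   ┠─────────────────
                   ┃>[-] workspace/  
                   ┃   [-] vendor/   
                   ┃     [ ] utils.to
                   ┃     [x] client.t
                   ┃   [-] scripts/  
                   ┃     [ ] cache.to
                   ┃     [-] tools/  
                   ┃       [ ] helper
                   ┗━━━━━━━━━━━━━━━━━
                    ┃11 12 13 14 15 1
                    ┃18 19 20 21 22 2
                    ┃25 26 27* 28 29 
                    ┃                
                    ┃                
                    ┃                
                    ┃                


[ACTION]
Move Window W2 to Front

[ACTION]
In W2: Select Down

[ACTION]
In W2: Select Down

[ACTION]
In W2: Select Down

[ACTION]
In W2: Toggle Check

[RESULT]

                                     
                                     
                   ┏━━━━━━━━━━━━━━━━━
                   ┃ CheckboxTree    
                   ┠─────────────────
                   ┃ [-] workspace/  
                   ┃   [ ] vendor/   
                   ┃     [ ] utils.to
                   ┃>    [ ] client.t
                   ┃   [-] scripts/  
                   ┃     [ ] cache.to
                   ┃     [-] tools/  
                   ┃       [ ] helper
                   ┗━━━━━━━━━━━━━━━━━
                    ┃11 12 13 14 15 1
                    ┃18 19 20 21 22 2
                    ┃25 26 27* 28 29 
                    ┃                
                    ┃                
                    ┃                
                    ┃                


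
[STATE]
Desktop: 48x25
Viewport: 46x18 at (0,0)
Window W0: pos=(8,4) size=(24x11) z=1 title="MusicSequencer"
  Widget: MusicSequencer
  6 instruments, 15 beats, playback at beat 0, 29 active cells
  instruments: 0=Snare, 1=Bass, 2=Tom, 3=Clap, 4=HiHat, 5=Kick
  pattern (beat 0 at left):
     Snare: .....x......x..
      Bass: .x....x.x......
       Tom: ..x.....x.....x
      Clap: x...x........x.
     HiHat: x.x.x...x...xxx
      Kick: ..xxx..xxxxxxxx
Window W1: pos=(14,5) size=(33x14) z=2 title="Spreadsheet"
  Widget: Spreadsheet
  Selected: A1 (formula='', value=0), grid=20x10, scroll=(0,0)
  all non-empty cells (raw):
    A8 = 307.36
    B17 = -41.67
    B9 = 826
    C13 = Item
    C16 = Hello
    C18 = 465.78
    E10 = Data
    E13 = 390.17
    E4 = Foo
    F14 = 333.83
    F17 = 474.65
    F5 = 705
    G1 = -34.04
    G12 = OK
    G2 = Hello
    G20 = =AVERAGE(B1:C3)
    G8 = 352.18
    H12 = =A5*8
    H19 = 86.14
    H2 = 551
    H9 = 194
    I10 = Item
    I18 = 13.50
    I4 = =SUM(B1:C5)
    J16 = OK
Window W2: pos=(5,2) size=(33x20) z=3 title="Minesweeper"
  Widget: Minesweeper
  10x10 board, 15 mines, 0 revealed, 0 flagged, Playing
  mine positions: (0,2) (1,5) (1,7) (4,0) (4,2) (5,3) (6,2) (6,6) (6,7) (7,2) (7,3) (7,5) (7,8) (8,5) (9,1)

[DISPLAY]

                                              
                                              
     ┏━━━━━━━━━━━━━━━━━━━━━━━━━━━━━━━┓        
     ┃ Minesweeper                   ┃        
     ┠───────────────────────────────┨        
     ┃■■■■■■■■■■                     ┃━━━━━━━━
     ┃■■■■■■■■■■                     ┃        
     ┃■■■■■■■■■■                     ┃────────
     ┃■■■■■■■■■■                     ┃        
     ┃■■■■■■■■■■                     ┃C       
     ┃■■■■■■■■■■                     ┃--------
     ┃■■■■■■■■■■                     ┃    0   
     ┃■■■■■■■■■■                     ┃    0   
     ┃■■■■■■■■■■                     ┃    0   
     ┃■■■■■■■■■■                     ┃    0   
     ┃                               ┃    0   
     ┃                               ┃    0   
     ┃                               ┃    0   


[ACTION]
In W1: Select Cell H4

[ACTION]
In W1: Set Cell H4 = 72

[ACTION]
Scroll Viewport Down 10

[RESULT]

     ┃■■■■■■■■■■                     ┃────────
     ┃■■■■■■■■■■                     ┃        
     ┃■■■■■■■■■■                     ┃C       
     ┃■■■■■■■■■■                     ┃--------
     ┃■■■■■■■■■■                     ┃    0   
     ┃■■■■■■■■■■                     ┃    0   
     ┃■■■■■■■■■■                     ┃    0   
     ┃■■■■■■■■■■                     ┃    0   
     ┃                               ┃    0   
     ┃                               ┃    0   
     ┃                               ┃    0   
     ┃                               ┃━━━━━━━━
     ┃                               ┃        
     ┃                               ┃        
     ┗━━━━━━━━━━━━━━━━━━━━━━━━━━━━━━━┛        
                                              
                                              
                                              


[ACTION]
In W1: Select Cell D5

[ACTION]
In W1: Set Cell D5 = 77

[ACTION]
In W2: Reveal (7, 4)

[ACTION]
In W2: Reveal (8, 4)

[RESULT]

     ┃■■■■■■■■■■                     ┃────────
     ┃■■■■■■■■■■                     ┃        
     ┃■■■■■■■■■■                     ┃C       
     ┃■■■■■■■■■■                     ┃--------
     ┃■■■■■■■■■■                     ┃    0   
     ┃■■■■3■■■■■                     ┃    0   
     ┃■■■■3■■■■■                     ┃    0   
     ┃■■■■■■■■■■                     ┃    0   
     ┃                               ┃    0   
     ┃                               ┃    0   
     ┃                               ┃    0   
     ┃                               ┃━━━━━━━━
     ┃                               ┃        
     ┃                               ┃        
     ┗━━━━━━━━━━━━━━━━━━━━━━━━━━━━━━━┛        
                                              
                                              
                                              


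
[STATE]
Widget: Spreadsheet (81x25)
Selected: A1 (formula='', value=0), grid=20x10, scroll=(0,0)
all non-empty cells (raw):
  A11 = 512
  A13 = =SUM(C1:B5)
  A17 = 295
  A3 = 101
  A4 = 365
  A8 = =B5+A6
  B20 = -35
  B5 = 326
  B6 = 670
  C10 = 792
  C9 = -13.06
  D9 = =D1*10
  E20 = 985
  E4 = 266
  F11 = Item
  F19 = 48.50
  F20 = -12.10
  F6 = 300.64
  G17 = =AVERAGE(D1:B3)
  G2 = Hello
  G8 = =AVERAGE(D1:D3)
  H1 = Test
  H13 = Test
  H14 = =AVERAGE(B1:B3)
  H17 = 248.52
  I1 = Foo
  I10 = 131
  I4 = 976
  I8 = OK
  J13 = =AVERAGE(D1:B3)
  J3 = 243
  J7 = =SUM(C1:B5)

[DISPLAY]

A1:                                                                              
       A       B       C       D       E       F       G       H       I       J 
---------------------------------------------------------------------------------
  1      [0]       0       0       0       0       0       0Test    Foo          
  2        0       0       0       0       0       0Hello          0       0     
  3      101       0       0       0       0       0       0       0       0     
  4      365       0       0       0     266       0       0       0     976     
  5        0     326       0       0       0       0       0       0       0     
  6        0     670       0       0       0  300.64       0       0       0     
  7        0       0       0       0       0       0       0       0       0     
  8      326       0       0       0       0       0       0       0OK           
  9        0       0  -13.06       0       0       0       0       0       0     
 10        0       0     792       0       0       0       0       0     131     
 11      512       0       0       0       0Item           0       0       0     
 12        0       0       0       0       0       0       0       0       0     
 13      326       0       0       0       0       0       0Test           0     
 14        0       0       0       0       0       0       0       0       0     
 15        0       0       0       0       0       0       0       0       0     
 16        0       0       0       0       0       0       0       0       0     
 17      295       0       0       0       0       0       0  248.52       0     
 18        0       0       0       0       0       0       0       0       0     
 19        0       0       0       0       0   48.50       0       0       0     
 20        0     -35       0       0     985  -12.10       0       0       0     
                                                                                 
                                                                                 


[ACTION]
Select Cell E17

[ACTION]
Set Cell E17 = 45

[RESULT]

E17: 45                                                                          
       A       B       C       D       E       F       G       H       I       J 
---------------------------------------------------------------------------------
  1        0       0       0       0       0       0       0Test    Foo          
  2        0       0       0       0       0       0Hello          0       0     
  3      101       0       0       0       0       0       0       0       0     
  4      365       0       0       0     266       0       0       0     976     
  5        0     326       0       0       0       0       0       0       0     
  6        0     670       0       0       0  300.64       0       0       0     
  7        0       0       0       0       0       0       0       0       0     
  8      326       0       0       0       0       0       0       0OK           
  9        0       0  -13.06       0       0       0       0       0       0     
 10        0       0     792       0       0       0       0       0     131     
 11      512       0       0       0       0Item           0       0       0     
 12        0       0       0       0       0       0       0       0       0     
 13      326       0       0       0       0       0       0Test           0     
 14        0       0       0       0       0       0       0       0       0     
 15        0       0       0       0       0       0       0       0       0     
 16        0       0       0       0       0       0       0       0       0     
 17      295       0       0       0    [45]       0       0  248.52       0     
 18        0       0       0       0       0       0       0       0       0     
 19        0       0       0       0       0   48.50       0       0       0     
 20        0     -35       0       0     985  -12.10       0       0       0     
                                                                                 
                                                                                 


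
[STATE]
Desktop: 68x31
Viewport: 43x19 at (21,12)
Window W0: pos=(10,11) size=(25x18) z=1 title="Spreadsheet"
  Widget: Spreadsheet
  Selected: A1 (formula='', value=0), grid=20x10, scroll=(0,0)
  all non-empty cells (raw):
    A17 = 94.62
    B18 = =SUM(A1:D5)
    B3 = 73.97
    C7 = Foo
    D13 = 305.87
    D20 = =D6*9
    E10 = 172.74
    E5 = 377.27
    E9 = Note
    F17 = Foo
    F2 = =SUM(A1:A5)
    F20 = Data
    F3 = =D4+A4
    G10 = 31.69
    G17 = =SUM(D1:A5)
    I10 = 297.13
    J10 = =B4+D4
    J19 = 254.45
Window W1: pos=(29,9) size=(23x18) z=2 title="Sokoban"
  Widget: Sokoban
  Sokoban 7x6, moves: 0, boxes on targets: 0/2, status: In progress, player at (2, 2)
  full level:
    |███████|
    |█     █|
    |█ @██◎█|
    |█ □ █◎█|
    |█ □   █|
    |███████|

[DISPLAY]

et      ┃███████              ┃            
────────┃█     █              ┃            
        ┃█ @██◎█              ┃            
     B  ┃█ □ █◎█              ┃            
--------┃█ □   █              ┃            
0]      ┃███████              ┃            
 0      ┃Moves: 0  0/2        ┃            
 0   73.┃                     ┃            
 0      ┃                     ┃            
 0      ┃                     ┃            
 0      ┃                     ┃            
 0      ┃                     ┃            
 0      ┃                     ┃            
 0      ┃                     ┃            
 0      ┗━━━━━━━━━━━━━━━━━━━━━┛            
 0       0   ┃                             
━━━━━━━━━━━━━┛                             
                                           
                                           


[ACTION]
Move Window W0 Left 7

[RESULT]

      ┃ ┃███████              ┃            
──────┨ ┃█     █              ┃            
      ┃ ┃█ @██◎█              ┃            
      ┃ ┃█ □ █◎█              ┃            
------┃ ┃█ □   █              ┃            
  0   ┃ ┃███████              ┃            
  0   ┃ ┃Moves: 0  0/2        ┃            
.97   ┃ ┃                     ┃            
  0   ┃ ┃                     ┃            
  0   ┃ ┃                     ┃            
  0   ┃ ┃                     ┃            
  0Foo┃ ┃                     ┃            
  0   ┃ ┃                     ┃            
  0   ┃ ┃                     ┃            
  0   ┃ ┗━━━━━━━━━━━━━━━━━━━━━┛            
  0   ┃                                    
━━━━━━┛                                    
                                           
                                           


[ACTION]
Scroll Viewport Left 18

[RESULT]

┃ Spreadsheet           ┃ ┃███████         
┠───────────────────────┨ ┃█     █         
┃A1:                    ┃ ┃█ @██◎█         
┃       A       B       ┃ ┃█ □ █◎█         
┃-----------------------┃ ┃█ □   █         
┃  1      [0]       0   ┃ ┃███████         
┃  2        0       0   ┃ ┃Moves: 0  0/2   
┃  3        0   73.97   ┃ ┃                
┃  4        0       0   ┃ ┃                
┃  5        0       0   ┃ ┃                
┃  6        0       0   ┃ ┃                
┃  7        0       0Foo┃ ┃                
┃  8        0       0   ┃ ┃                
┃  9        0       0   ┃ ┃                
┃ 10        0       0   ┃ ┗━━━━━━━━━━━━━━━━
┃ 11        0       0   ┃                  
┗━━━━━━━━━━━━━━━━━━━━━━━┛                  
                                           
                                           


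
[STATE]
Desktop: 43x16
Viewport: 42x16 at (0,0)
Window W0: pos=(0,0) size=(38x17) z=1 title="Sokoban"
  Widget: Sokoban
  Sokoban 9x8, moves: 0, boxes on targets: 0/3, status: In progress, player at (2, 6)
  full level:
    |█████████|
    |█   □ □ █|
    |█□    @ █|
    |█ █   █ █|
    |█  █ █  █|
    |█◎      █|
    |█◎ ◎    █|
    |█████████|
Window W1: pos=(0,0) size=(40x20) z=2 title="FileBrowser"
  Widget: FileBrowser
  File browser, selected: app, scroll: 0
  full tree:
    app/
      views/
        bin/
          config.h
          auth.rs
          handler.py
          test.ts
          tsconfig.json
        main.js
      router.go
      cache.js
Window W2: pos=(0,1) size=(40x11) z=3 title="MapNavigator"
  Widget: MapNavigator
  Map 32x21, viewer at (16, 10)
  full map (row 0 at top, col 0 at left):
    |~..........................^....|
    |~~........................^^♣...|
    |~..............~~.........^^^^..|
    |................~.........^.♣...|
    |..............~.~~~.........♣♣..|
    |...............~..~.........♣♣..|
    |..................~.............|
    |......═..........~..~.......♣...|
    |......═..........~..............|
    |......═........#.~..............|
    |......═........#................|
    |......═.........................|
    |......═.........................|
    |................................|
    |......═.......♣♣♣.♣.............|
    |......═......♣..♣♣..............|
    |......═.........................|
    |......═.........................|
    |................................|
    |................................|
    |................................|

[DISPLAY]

┏━━━━━━━━━━━━━━━━━━━━━━━━━━━━━━━━━━━━━━┓  
┏━━━━━━━━━━━━━━━━━━━━━━━━━━━━━━━━━━━━━━┓  
┃ MapNavigator                         ┃  
┠──────────────────────────────────────┨  
┃   ......═..........~..~.......♣...   ┃  
┃   ......═..........~..............   ┃  
┃   ......═........#.~..............   ┃  
┃   ......═........#@...............   ┃  
┃   ......═.........................   ┃  
┃   ......═.........................   ┃  
┃   ................................   ┃  
┗━━━━━━━━━━━━━━━━━━━━━━━━━━━━━━━━━━━━━━┛  
┃                                      ┃  
┃                                      ┃  
┃                                      ┃  
┃                                      ┃  


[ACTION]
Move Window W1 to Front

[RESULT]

┏━━━━━━━━━━━━━━━━━━━━━━━━━━━━━━━━━━━━━━┓  
┃ FileBrowser                          ┃  
┠──────────────────────────────────────┨  
┃> [-] app/                            ┃  
┃    [+] views/                        ┃  
┃    router.go                         ┃  
┃    cache.js                          ┃  
┃                                      ┃  
┃                                      ┃  
┃                                      ┃  
┃                                      ┃  
┃                                      ┃  
┃                                      ┃  
┃                                      ┃  
┃                                      ┃  
┃                                      ┃  


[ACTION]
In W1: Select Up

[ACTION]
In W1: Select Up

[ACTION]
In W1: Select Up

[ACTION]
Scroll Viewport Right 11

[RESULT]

━━━━━━━━━━━━━━━━━━━━━━━━━━━━━━━━━━━━━━┓   
 FileBrowser                          ┃   
──────────────────────────────────────┨   
> [-] app/                            ┃   
    [+] views/                        ┃   
    router.go                         ┃   
    cache.js                          ┃   
                                      ┃   
                                      ┃   
                                      ┃   
                                      ┃   
                                      ┃   
                                      ┃   
                                      ┃   
                                      ┃   
                                      ┃   


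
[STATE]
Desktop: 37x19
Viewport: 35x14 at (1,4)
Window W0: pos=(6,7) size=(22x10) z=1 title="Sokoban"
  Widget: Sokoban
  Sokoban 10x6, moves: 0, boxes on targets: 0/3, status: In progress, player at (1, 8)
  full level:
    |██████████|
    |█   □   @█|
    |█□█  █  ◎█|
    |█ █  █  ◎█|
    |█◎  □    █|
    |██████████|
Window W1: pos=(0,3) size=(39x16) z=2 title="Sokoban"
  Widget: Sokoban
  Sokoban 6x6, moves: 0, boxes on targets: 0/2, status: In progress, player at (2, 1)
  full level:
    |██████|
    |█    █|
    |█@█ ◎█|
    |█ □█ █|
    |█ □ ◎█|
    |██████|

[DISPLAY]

 Sokoban                           
───────────────────────────────────
██████                             
█    █                             
█@█ ◎█                             
█ □█ █                             
█ □ ◎█                             
██████                             
Moves: 0  0/2                      
                                   
                                   
                                   
                                   
                                   


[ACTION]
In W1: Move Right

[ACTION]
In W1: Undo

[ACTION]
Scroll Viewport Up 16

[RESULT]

                                   
                                   
                                   
━━━━━━━━━━━━━━━━━━━━━━━━━━━━━━━━━━━
 Sokoban                           
───────────────────────────────────
██████                             
█    █                             
█@█ ◎█                             
█ □█ █                             
█ □ ◎█                             
██████                             
Moves: 0  0/2                      
                                   


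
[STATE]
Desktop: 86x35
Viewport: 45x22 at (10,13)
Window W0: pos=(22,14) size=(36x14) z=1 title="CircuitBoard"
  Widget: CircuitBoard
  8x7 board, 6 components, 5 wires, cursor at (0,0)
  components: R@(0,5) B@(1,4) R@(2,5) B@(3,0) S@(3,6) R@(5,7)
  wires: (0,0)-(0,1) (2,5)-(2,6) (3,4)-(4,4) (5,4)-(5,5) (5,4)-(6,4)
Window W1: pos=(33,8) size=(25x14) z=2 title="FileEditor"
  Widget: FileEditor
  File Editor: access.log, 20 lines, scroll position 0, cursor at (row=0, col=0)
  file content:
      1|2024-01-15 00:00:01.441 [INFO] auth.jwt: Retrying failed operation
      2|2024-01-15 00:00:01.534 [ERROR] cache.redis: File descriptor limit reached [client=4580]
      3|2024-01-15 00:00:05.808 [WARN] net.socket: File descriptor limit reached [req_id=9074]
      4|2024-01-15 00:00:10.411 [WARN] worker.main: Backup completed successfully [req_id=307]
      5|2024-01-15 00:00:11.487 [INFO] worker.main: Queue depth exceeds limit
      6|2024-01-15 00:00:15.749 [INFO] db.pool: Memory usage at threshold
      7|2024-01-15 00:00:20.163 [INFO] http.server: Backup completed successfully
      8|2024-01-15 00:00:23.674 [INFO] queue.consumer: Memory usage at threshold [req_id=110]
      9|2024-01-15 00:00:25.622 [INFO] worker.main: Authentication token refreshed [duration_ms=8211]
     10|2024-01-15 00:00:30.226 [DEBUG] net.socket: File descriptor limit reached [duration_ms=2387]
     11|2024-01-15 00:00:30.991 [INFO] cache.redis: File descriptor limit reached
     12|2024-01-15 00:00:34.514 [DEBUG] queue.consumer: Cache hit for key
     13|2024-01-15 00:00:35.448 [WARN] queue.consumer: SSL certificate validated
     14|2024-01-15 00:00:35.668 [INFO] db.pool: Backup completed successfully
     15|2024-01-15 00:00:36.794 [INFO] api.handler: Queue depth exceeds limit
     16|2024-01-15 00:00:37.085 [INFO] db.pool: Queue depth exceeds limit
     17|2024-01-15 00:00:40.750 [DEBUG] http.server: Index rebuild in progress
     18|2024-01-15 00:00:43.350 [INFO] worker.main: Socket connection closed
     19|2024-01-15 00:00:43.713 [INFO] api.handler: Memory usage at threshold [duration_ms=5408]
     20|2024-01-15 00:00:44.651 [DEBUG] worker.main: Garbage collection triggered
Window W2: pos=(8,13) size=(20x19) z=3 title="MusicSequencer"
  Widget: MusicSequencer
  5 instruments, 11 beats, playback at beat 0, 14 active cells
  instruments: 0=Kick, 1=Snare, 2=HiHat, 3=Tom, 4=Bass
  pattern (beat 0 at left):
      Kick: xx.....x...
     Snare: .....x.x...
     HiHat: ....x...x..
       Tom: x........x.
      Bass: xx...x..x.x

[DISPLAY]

━━━━━━━━━━━━━━━━━┓     ┃2024-01-15 00:00:05.8
MusicSequencer   ┃━━━━━┃2024-01-15 00:00:10.4
─────────────────┨uitBo┃2024-01-15 00:00:11.4
     ▼1234567890 ┃─────┃2024-01-15 00:00:15.7
 Kick██·····█··· ┃1 2 3┃2024-01-15 00:00:20.1
Snare·····█·█··· ┃]─ · ┃2024-01-15 00:00:23.6
HiHat····█···█·· ┃     ┃2024-01-15 00:00:25.6
  Tom█········█· ┃     ┃2024-01-15 00:00:30.2
 Bass██···█··█·█ ┃     ┗━━━━━━━━━━━━━━━━━━━━━
                 ┃                   R ─ ·   
                 ┃                           
                 ┃               ·       S   
                 ┃               │           
                 ┃               ·           
                 ┃━━━━━━━━━━━━━━━━━━━━━━━━━━━
                 ┃                           
                 ┃                           
                 ┃                           
━━━━━━━━━━━━━━━━━┛                           
                                             
                                             
                                             


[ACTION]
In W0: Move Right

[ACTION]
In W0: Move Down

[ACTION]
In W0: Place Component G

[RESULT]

━━━━━━━━━━━━━━━━━┓     ┃2024-01-15 00:00:05.8
MusicSequencer   ┃━━━━━┃2024-01-15 00:00:10.4
─────────────────┨uitBo┃2024-01-15 00:00:11.4
     ▼1234567890 ┃─────┃2024-01-15 00:00:15.7
 Kick██·····█··· ┃1 2 3┃2024-01-15 00:00:20.1
Snare·····█·█··· ┃ ─ · ┃2024-01-15 00:00:23.6
HiHat····█···█·· ┃     ┃2024-01-15 00:00:25.6
  Tom█········█· ┃  [G]┃2024-01-15 00:00:30.2
 Bass██···█··█·█ ┃     ┗━━━━━━━━━━━━━━━━━━━━━
                 ┃                   R ─ ·   
                 ┃                           
                 ┃               ·       S   
                 ┃               │           
                 ┃               ·           
                 ┃━━━━━━━━━━━━━━━━━━━━━━━━━━━
                 ┃                           
                 ┃                           
                 ┃                           
━━━━━━━━━━━━━━━━━┛                           
                                             
                                             
                                             
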